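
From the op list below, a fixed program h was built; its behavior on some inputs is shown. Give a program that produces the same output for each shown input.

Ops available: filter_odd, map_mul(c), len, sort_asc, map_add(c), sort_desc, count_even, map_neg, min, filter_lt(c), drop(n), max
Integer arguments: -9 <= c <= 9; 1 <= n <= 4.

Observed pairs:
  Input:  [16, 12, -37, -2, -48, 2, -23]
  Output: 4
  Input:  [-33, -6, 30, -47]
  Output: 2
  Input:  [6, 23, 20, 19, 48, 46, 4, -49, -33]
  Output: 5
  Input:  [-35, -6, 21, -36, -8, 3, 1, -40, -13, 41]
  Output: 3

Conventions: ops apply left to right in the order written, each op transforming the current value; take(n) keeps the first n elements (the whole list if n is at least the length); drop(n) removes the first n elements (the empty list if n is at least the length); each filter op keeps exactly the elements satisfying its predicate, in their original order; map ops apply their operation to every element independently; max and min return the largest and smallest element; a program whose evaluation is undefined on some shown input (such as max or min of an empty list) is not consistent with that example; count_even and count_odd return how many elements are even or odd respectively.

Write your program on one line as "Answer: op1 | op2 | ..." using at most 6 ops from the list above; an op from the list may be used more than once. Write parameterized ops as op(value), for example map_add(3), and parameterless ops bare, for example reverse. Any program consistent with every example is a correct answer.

map_neg | sort_desc | map_neg | drop(1) | count_even

Check, running the answer program on each example:
  [16, 12, -37, -2, -48, 2, -23] -> [-16, -12, 37, 2, 48, -2, 23] -> [48, 37, 23, 2, -2, -12, -16] -> [-48, -37, -23, -2, 2, 12, 16] -> [-37, -23, -2, 2, 12, 16] -> 4
  [-33, -6, 30, -47] -> [33, 6, -30, 47] -> [47, 33, 6, -30] -> [-47, -33, -6, 30] -> [-33, -6, 30] -> 2
  [6, 23, 20, 19, 48, 46, 4, -49, -33] -> [-6, -23, -20, -19, -48, -46, -4, 49, 33] -> [49, 33, -4, -6, -19, -20, -23, -46, -48] -> [-49, -33, 4, 6, 19, 20, 23, 46, 48] -> [-33, 4, 6, 19, 20, 23, 46, 48] -> 5
  [-35, -6, 21, -36, -8, 3, 1, -40, -13, 41] -> [35, 6, -21, 36, 8, -3, -1, 40, 13, -41] -> [40, 36, 35, 13, 8, 6, -1, -3, -21, -41] -> [-40, -36, -35, -13, -8, -6, 1, 3, 21, 41] -> [-36, -35, -13, -8, -6, 1, 3, 21, 41] -> 3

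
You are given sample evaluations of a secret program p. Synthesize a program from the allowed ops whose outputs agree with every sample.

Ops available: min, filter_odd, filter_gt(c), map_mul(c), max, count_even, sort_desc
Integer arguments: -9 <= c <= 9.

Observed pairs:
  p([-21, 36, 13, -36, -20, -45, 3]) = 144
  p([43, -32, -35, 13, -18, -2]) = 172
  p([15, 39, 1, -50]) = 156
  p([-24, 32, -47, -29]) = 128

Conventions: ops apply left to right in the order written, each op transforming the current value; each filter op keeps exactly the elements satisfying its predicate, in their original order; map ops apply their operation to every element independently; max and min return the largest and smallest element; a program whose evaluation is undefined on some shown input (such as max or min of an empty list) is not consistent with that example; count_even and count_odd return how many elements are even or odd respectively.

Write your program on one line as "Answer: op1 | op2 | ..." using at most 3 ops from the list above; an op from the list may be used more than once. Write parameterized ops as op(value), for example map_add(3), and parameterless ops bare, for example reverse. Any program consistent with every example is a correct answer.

map_mul(4) | max

Check, running the answer program on each example:
  [-21, 36, 13, -36, -20, -45, 3] -> [-84, 144, 52, -144, -80, -180, 12] -> 144
  [43, -32, -35, 13, -18, -2] -> [172, -128, -140, 52, -72, -8] -> 172
  [15, 39, 1, -50] -> [60, 156, 4, -200] -> 156
  [-24, 32, -47, -29] -> [-96, 128, -188, -116] -> 128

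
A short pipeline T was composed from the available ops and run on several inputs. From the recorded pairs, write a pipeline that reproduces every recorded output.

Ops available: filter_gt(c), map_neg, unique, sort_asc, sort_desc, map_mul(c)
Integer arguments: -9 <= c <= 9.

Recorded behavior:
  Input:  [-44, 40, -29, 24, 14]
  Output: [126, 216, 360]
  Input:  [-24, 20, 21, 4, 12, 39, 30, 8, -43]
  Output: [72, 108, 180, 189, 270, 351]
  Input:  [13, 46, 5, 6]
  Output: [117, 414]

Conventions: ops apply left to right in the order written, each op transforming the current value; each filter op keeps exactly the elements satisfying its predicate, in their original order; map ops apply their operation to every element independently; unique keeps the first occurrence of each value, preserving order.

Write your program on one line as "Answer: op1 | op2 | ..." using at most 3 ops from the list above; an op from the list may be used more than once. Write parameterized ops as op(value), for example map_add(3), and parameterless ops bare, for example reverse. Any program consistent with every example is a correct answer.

filter_gt(6) | sort_asc | map_mul(9)

Check, running the answer program on each example:
  [-44, 40, -29, 24, 14] -> [40, 24, 14] -> [14, 24, 40] -> [126, 216, 360]
  [-24, 20, 21, 4, 12, 39, 30, 8, -43] -> [20, 21, 12, 39, 30, 8] -> [8, 12, 20, 21, 30, 39] -> [72, 108, 180, 189, 270, 351]
  [13, 46, 5, 6] -> [13, 46] -> [13, 46] -> [117, 414]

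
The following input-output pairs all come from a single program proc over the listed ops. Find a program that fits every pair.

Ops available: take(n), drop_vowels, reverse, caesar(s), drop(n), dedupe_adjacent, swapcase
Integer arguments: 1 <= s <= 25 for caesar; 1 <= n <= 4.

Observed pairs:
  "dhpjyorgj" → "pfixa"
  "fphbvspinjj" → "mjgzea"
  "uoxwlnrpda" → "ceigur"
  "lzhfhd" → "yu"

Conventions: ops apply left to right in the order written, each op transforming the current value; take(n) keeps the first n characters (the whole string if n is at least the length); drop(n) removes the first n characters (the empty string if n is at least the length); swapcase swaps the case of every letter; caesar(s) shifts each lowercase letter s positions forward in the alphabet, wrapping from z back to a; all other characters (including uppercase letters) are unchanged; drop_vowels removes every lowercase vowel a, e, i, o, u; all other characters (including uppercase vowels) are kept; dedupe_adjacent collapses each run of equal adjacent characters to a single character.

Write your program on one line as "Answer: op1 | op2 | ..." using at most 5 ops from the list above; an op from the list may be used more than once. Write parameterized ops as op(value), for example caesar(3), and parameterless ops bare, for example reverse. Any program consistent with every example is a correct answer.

dedupe_adjacent | caesar(17) | swapcase | drop(4) | swapcase

Check, running the answer program on each example:
  "dhpjyorgj" -> "dhpjyorgj" -> "uygapfixa" -> "UYGAPFIXA" -> "PFIXA" -> "pfixa"
  "fphbvspinjj" -> "fphbvspinj" -> "wgysmjgzea" -> "WGYSMJGZEA" -> "MJGZEA" -> "mjgzea"
  "uoxwlnrpda" -> "uoxwlnrpda" -> "lfonceigur" -> "LFONCEIGUR" -> "CEIGUR" -> "ceigur"
  "lzhfhd" -> "lzhfhd" -> "cqywyu" -> "CQYWYU" -> "YU" -> "yu"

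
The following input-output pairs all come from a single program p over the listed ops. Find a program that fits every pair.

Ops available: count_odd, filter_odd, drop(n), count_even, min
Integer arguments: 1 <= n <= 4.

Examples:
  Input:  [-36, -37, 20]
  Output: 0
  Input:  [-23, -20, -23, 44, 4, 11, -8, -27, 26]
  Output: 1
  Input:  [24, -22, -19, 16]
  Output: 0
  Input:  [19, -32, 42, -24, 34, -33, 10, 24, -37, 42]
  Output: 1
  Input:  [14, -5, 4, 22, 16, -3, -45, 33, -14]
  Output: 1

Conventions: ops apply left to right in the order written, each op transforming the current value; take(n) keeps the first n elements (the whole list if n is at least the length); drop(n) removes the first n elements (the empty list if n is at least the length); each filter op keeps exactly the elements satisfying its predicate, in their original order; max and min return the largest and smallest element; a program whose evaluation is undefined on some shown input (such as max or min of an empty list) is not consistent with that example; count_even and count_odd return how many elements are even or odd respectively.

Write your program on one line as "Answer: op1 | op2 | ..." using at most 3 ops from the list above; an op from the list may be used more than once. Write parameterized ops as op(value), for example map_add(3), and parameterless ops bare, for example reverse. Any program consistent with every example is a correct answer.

drop(3) | drop(4) | count_odd

Check, running the answer program on each example:
  [-36, -37, 20] -> [] -> [] -> 0
  [-23, -20, -23, 44, 4, 11, -8, -27, 26] -> [44, 4, 11, -8, -27, 26] -> [-27, 26] -> 1
  [24, -22, -19, 16] -> [16] -> [] -> 0
  [19, -32, 42, -24, 34, -33, 10, 24, -37, 42] -> [-24, 34, -33, 10, 24, -37, 42] -> [24, -37, 42] -> 1
  [14, -5, 4, 22, 16, -3, -45, 33, -14] -> [22, 16, -3, -45, 33, -14] -> [33, -14] -> 1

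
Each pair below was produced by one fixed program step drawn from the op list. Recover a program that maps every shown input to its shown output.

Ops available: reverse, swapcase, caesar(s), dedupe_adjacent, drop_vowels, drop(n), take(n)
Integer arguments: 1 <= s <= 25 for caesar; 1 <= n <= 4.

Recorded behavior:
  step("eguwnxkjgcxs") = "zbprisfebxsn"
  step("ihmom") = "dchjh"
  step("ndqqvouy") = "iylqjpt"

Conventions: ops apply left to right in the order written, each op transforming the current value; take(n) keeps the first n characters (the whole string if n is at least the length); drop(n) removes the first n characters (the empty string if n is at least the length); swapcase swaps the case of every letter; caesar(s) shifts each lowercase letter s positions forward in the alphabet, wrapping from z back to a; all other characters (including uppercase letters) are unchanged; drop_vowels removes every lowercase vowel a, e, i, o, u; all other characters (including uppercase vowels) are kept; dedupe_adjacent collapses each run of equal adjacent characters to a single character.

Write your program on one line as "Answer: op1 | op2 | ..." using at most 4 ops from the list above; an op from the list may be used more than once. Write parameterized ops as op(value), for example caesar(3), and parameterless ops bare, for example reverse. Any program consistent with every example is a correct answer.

reverse | caesar(21) | dedupe_adjacent | reverse

Check, running the answer program on each example:
  "eguwnxkjgcxs" -> "sxcgjkxnwuge" -> "nsxbefsirpbz" -> "nsxbefsirpbz" -> "zbprisfebxsn"
  "ihmom" -> "momhi" -> "hjhcd" -> "hjhcd" -> "dchjh"
  "ndqqvouy" -> "yuovqqdn" -> "tpjqllyi" -> "tpjqlyi" -> "iylqjpt"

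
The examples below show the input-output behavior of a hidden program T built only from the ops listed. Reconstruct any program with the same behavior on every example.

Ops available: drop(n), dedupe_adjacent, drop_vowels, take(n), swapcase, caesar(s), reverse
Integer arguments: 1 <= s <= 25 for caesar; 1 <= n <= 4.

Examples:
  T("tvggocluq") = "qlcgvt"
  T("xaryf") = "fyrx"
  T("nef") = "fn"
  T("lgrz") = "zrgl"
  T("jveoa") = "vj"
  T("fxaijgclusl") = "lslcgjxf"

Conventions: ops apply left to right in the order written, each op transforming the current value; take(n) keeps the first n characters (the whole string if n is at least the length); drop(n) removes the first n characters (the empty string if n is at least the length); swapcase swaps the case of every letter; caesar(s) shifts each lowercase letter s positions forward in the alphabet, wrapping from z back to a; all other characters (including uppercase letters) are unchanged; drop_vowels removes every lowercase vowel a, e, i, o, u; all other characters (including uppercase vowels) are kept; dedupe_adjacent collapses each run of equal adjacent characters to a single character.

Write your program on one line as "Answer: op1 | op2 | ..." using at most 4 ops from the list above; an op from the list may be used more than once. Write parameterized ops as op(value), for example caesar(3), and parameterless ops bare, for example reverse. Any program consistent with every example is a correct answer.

dedupe_adjacent | drop_vowels | reverse

Check, running the answer program on each example:
  "tvggocluq" -> "tvgocluq" -> "tvgclq" -> "qlcgvt"
  "xaryf" -> "xaryf" -> "xryf" -> "fyrx"
  "nef" -> "nef" -> "nf" -> "fn"
  "lgrz" -> "lgrz" -> "lgrz" -> "zrgl"
  "jveoa" -> "jveoa" -> "jv" -> "vj"
  "fxaijgclusl" -> "fxaijgclusl" -> "fxjgclsl" -> "lslcgjxf"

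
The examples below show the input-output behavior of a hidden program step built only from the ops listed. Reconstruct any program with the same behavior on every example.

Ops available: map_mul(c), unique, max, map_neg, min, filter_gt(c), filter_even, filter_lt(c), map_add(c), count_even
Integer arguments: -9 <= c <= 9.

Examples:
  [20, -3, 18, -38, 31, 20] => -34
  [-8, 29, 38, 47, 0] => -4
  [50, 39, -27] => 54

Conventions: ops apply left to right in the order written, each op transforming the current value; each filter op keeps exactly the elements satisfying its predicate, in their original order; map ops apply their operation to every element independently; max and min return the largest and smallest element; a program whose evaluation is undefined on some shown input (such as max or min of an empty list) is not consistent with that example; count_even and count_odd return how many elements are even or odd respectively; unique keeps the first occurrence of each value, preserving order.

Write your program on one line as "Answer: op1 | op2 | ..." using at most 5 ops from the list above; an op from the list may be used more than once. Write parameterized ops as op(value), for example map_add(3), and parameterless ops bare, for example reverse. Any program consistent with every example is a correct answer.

map_add(-3) | map_add(5) | filter_even | map_add(2) | min

Check, running the answer program on each example:
  [20, -3, 18, -38, 31, 20] -> [17, -6, 15, -41, 28, 17] -> [22, -1, 20, -36, 33, 22] -> [22, 20, -36, 22] -> [24, 22, -34, 24] -> -34
  [-8, 29, 38, 47, 0] -> [-11, 26, 35, 44, -3] -> [-6, 31, 40, 49, 2] -> [-6, 40, 2] -> [-4, 42, 4] -> -4
  [50, 39, -27] -> [47, 36, -30] -> [52, 41, -25] -> [52] -> [54] -> 54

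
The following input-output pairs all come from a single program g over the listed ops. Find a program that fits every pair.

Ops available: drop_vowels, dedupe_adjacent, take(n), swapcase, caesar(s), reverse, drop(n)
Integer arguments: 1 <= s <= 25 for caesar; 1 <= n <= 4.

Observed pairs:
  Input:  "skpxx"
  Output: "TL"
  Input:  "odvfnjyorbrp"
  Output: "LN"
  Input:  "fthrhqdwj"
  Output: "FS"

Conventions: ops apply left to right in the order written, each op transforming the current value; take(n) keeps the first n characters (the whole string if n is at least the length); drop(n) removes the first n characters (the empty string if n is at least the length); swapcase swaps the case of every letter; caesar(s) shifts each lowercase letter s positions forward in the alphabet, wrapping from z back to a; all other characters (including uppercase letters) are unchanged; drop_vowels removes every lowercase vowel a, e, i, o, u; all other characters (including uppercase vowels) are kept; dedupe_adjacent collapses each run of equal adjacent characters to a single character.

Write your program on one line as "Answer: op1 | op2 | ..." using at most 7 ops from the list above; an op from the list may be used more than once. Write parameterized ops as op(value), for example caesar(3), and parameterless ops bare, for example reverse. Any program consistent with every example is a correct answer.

dedupe_adjacent | caesar(22) | reverse | swapcase | take(4) | take(2)

Check, running the answer program on each example:
  "skpxx" -> "skpx" -> "oglt" -> "tlgo" -> "TLGO" -> "TLGO" -> "TL"
  "odvfnjyorbrp" -> "odvfnjyorbrp" -> "kzrbjfuknxnl" -> "lnxnkufjbrzk" -> "LNXNKUFJBRZK" -> "LNXN" -> "LN"
  "fthrhqdwj" -> "fthrhqdwj" -> "bpdndmzsf" -> "fszmdndpb" -> "FSZMDNDPB" -> "FSZM" -> "FS"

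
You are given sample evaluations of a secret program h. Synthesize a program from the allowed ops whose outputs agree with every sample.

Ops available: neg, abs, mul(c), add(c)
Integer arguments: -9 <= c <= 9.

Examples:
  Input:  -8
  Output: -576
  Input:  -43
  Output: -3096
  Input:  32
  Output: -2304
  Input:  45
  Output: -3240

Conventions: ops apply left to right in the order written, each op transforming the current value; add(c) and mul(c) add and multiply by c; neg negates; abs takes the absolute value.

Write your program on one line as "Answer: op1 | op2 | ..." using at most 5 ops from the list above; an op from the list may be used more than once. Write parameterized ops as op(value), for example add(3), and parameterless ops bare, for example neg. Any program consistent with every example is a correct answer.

mul(8) | abs | neg | mul(9)

Check, running the answer program on each example:
  -8 -> -64 -> 64 -> -64 -> -576
  -43 -> -344 -> 344 -> -344 -> -3096
  32 -> 256 -> 256 -> -256 -> -2304
  45 -> 360 -> 360 -> -360 -> -3240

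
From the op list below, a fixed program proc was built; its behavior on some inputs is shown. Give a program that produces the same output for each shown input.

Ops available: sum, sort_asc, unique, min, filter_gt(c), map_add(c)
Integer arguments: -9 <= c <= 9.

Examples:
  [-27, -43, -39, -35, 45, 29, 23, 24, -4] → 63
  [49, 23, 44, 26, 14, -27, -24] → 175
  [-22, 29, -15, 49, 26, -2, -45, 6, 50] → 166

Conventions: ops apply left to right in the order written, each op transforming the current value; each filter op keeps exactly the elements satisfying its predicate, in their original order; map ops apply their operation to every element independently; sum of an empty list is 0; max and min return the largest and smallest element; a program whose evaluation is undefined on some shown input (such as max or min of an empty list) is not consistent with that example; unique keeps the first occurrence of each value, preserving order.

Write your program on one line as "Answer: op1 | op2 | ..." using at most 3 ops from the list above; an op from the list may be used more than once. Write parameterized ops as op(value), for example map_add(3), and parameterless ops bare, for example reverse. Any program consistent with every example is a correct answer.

map_add(8) | map_add(2) | sum

Check, running the answer program on each example:
  [-27, -43, -39, -35, 45, 29, 23, 24, -4] -> [-19, -35, -31, -27, 53, 37, 31, 32, 4] -> [-17, -33, -29, -25, 55, 39, 33, 34, 6] -> 63
  [49, 23, 44, 26, 14, -27, -24] -> [57, 31, 52, 34, 22, -19, -16] -> [59, 33, 54, 36, 24, -17, -14] -> 175
  [-22, 29, -15, 49, 26, -2, -45, 6, 50] -> [-14, 37, -7, 57, 34, 6, -37, 14, 58] -> [-12, 39, -5, 59, 36, 8, -35, 16, 60] -> 166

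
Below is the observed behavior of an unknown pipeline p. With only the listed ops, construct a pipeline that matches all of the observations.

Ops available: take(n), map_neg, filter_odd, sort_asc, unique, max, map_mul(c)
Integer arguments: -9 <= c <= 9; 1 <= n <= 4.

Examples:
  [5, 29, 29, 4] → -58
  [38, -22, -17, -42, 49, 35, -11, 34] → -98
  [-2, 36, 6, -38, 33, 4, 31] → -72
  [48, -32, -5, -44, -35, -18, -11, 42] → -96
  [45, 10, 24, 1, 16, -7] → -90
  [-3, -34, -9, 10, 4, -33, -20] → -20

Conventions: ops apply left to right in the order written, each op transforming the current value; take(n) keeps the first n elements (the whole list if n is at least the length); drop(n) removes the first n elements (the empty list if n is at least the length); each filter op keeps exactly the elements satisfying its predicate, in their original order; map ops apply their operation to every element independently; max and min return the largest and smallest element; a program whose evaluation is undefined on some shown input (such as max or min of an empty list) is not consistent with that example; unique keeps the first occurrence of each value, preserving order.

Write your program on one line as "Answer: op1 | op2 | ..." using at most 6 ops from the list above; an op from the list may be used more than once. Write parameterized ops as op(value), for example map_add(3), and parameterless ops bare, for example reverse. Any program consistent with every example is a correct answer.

map_neg | sort_asc | unique | take(1) | map_mul(2) | max

Check, running the answer program on each example:
  [5, 29, 29, 4] -> [-5, -29, -29, -4] -> [-29, -29, -5, -4] -> [-29, -5, -4] -> [-29] -> [-58] -> -58
  [38, -22, -17, -42, 49, 35, -11, 34] -> [-38, 22, 17, 42, -49, -35, 11, -34] -> [-49, -38, -35, -34, 11, 17, 22, 42] -> [-49, -38, -35, -34, 11, 17, 22, 42] -> [-49] -> [-98] -> -98
  [-2, 36, 6, -38, 33, 4, 31] -> [2, -36, -6, 38, -33, -4, -31] -> [-36, -33, -31, -6, -4, 2, 38] -> [-36, -33, -31, -6, -4, 2, 38] -> [-36] -> [-72] -> -72
  [48, -32, -5, -44, -35, -18, -11, 42] -> [-48, 32, 5, 44, 35, 18, 11, -42] -> [-48, -42, 5, 11, 18, 32, 35, 44] -> [-48, -42, 5, 11, 18, 32, 35, 44] -> [-48] -> [-96] -> -96
  [45, 10, 24, 1, 16, -7] -> [-45, -10, -24, -1, -16, 7] -> [-45, -24, -16, -10, -1, 7] -> [-45, -24, -16, -10, -1, 7] -> [-45] -> [-90] -> -90
  [-3, -34, -9, 10, 4, -33, -20] -> [3, 34, 9, -10, -4, 33, 20] -> [-10, -4, 3, 9, 20, 33, 34] -> [-10, -4, 3, 9, 20, 33, 34] -> [-10] -> [-20] -> -20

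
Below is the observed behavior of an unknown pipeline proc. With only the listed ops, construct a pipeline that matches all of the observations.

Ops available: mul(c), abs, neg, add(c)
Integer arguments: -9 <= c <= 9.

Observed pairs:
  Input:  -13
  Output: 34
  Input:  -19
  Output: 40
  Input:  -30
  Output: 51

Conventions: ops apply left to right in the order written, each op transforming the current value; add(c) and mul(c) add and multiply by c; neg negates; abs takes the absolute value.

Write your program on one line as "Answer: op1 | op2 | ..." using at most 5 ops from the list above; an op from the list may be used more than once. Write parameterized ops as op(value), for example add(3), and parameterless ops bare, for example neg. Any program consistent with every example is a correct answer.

add(-9) | add(-8) | add(-4) | abs

Check, running the answer program on each example:
  -13 -> -22 -> -30 -> -34 -> 34
  -19 -> -28 -> -36 -> -40 -> 40
  -30 -> -39 -> -47 -> -51 -> 51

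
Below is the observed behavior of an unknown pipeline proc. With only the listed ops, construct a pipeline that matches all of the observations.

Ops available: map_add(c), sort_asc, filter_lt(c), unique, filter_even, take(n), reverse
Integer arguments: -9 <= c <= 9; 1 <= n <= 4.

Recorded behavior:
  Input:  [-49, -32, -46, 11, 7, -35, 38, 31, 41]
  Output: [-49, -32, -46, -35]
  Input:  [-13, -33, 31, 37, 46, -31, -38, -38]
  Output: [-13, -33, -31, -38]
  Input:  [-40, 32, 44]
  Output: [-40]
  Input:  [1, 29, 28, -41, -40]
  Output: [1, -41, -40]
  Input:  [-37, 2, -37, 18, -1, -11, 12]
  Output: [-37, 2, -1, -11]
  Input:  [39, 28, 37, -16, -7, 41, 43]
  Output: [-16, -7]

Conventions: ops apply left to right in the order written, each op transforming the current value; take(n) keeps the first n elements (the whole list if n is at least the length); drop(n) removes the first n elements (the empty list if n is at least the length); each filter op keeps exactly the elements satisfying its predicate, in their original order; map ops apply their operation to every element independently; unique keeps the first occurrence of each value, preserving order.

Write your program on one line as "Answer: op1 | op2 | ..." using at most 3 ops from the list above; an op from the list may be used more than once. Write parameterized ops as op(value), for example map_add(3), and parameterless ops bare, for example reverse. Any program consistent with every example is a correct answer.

filter_lt(7) | unique

Check, running the answer program on each example:
  [-49, -32, -46, 11, 7, -35, 38, 31, 41] -> [-49, -32, -46, -35] -> [-49, -32, -46, -35]
  [-13, -33, 31, 37, 46, -31, -38, -38] -> [-13, -33, -31, -38, -38] -> [-13, -33, -31, -38]
  [-40, 32, 44] -> [-40] -> [-40]
  [1, 29, 28, -41, -40] -> [1, -41, -40] -> [1, -41, -40]
  [-37, 2, -37, 18, -1, -11, 12] -> [-37, 2, -37, -1, -11] -> [-37, 2, -1, -11]
  [39, 28, 37, -16, -7, 41, 43] -> [-16, -7] -> [-16, -7]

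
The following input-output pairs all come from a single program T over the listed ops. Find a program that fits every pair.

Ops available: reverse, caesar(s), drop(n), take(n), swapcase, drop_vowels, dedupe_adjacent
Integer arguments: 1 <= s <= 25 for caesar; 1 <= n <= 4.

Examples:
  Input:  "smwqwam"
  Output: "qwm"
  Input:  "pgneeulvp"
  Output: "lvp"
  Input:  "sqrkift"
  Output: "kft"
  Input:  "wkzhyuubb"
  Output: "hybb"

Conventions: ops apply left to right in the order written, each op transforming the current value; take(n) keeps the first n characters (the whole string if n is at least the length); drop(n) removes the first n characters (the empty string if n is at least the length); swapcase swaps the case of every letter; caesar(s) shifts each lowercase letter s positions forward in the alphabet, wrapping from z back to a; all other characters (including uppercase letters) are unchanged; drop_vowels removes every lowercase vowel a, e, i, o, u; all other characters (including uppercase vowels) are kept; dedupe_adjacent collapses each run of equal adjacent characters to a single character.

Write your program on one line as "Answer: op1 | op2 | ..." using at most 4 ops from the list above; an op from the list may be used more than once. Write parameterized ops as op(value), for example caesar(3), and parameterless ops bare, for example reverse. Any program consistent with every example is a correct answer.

reverse | drop_vowels | reverse | drop(3)

Check, running the answer program on each example:
  "smwqwam" -> "mawqwms" -> "mwqwms" -> "smwqwm" -> "qwm"
  "pgneeulvp" -> "pvlueengp" -> "pvlngp" -> "pgnlvp" -> "lvp"
  "sqrkift" -> "tfikrqs" -> "tfkrqs" -> "sqrkft" -> "kft"
  "wkzhyuubb" -> "bbuuyhzkw" -> "bbyhzkw" -> "wkzhybb" -> "hybb"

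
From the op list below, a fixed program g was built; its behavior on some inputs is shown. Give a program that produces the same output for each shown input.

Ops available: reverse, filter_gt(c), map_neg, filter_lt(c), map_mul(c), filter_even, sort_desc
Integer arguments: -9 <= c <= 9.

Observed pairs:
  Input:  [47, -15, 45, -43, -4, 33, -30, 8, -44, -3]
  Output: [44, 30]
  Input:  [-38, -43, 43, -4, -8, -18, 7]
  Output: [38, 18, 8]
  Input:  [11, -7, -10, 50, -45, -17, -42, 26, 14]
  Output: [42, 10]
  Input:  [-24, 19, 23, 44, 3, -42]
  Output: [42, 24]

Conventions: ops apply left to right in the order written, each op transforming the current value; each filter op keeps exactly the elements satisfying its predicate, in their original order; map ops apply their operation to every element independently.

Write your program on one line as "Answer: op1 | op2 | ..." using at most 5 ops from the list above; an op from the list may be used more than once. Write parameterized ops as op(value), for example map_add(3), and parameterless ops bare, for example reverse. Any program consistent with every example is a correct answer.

filter_even | sort_desc | map_mul(-1) | filter_gt(4) | sort_desc

Check, running the answer program on each example:
  [47, -15, 45, -43, -4, 33, -30, 8, -44, -3] -> [-4, -30, 8, -44] -> [8, -4, -30, -44] -> [-8, 4, 30, 44] -> [30, 44] -> [44, 30]
  [-38, -43, 43, -4, -8, -18, 7] -> [-38, -4, -8, -18] -> [-4, -8, -18, -38] -> [4, 8, 18, 38] -> [8, 18, 38] -> [38, 18, 8]
  [11, -7, -10, 50, -45, -17, -42, 26, 14] -> [-10, 50, -42, 26, 14] -> [50, 26, 14, -10, -42] -> [-50, -26, -14, 10, 42] -> [10, 42] -> [42, 10]
  [-24, 19, 23, 44, 3, -42] -> [-24, 44, -42] -> [44, -24, -42] -> [-44, 24, 42] -> [24, 42] -> [42, 24]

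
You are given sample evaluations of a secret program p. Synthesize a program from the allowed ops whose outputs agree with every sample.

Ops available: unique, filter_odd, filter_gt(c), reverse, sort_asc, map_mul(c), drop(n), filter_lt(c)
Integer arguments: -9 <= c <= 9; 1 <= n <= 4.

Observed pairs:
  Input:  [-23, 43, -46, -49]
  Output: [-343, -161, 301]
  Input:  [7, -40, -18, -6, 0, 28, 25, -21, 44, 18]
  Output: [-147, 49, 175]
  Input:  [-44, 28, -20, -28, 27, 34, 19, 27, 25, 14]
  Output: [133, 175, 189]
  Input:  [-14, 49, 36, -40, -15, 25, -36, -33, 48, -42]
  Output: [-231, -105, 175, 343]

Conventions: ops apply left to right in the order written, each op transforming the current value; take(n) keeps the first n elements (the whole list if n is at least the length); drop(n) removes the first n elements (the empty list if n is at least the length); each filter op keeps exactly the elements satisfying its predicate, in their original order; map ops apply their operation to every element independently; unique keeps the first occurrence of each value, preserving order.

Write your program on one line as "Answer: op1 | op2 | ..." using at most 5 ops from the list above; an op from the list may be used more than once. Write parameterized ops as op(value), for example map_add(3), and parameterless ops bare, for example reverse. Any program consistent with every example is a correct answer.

sort_asc | unique | filter_odd | map_mul(7)

Check, running the answer program on each example:
  [-23, 43, -46, -49] -> [-49, -46, -23, 43] -> [-49, -46, -23, 43] -> [-49, -23, 43] -> [-343, -161, 301]
  [7, -40, -18, -6, 0, 28, 25, -21, 44, 18] -> [-40, -21, -18, -6, 0, 7, 18, 25, 28, 44] -> [-40, -21, -18, -6, 0, 7, 18, 25, 28, 44] -> [-21, 7, 25] -> [-147, 49, 175]
  [-44, 28, -20, -28, 27, 34, 19, 27, 25, 14] -> [-44, -28, -20, 14, 19, 25, 27, 27, 28, 34] -> [-44, -28, -20, 14, 19, 25, 27, 28, 34] -> [19, 25, 27] -> [133, 175, 189]
  [-14, 49, 36, -40, -15, 25, -36, -33, 48, -42] -> [-42, -40, -36, -33, -15, -14, 25, 36, 48, 49] -> [-42, -40, -36, -33, -15, -14, 25, 36, 48, 49] -> [-33, -15, 25, 49] -> [-231, -105, 175, 343]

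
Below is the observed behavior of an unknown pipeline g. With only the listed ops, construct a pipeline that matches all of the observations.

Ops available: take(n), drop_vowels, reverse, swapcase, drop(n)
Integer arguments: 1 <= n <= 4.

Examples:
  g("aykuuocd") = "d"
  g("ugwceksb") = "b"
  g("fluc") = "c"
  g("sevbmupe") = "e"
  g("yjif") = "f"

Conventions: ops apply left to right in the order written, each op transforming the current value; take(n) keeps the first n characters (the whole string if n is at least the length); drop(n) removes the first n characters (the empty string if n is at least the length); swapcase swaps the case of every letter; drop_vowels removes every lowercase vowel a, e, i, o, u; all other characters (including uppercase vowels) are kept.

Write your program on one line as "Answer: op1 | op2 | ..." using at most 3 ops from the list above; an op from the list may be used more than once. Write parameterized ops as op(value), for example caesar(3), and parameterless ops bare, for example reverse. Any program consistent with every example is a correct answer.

reverse | take(1)

Check, running the answer program on each example:
  "aykuuocd" -> "dcouukya" -> "d"
  "ugwceksb" -> "bskecwgu" -> "b"
  "fluc" -> "culf" -> "c"
  "sevbmupe" -> "epumbves" -> "e"
  "yjif" -> "fijy" -> "f"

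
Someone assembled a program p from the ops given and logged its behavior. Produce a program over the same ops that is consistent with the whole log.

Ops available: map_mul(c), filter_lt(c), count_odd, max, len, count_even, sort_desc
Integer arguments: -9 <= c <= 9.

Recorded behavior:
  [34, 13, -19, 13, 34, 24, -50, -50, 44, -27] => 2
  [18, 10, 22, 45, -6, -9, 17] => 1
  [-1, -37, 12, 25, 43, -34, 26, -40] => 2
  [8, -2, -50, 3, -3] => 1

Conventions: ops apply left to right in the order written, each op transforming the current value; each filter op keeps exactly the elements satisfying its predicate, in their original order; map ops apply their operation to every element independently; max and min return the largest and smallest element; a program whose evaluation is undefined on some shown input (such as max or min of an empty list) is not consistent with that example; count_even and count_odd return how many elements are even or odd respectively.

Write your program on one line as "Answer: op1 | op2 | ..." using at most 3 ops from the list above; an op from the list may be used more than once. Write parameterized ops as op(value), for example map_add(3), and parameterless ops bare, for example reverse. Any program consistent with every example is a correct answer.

filter_lt(3) | map_mul(-1) | count_odd

Check, running the answer program on each example:
  [34, 13, -19, 13, 34, 24, -50, -50, 44, -27] -> [-19, -50, -50, -27] -> [19, 50, 50, 27] -> 2
  [18, 10, 22, 45, -6, -9, 17] -> [-6, -9] -> [6, 9] -> 1
  [-1, -37, 12, 25, 43, -34, 26, -40] -> [-1, -37, -34, -40] -> [1, 37, 34, 40] -> 2
  [8, -2, -50, 3, -3] -> [-2, -50, -3] -> [2, 50, 3] -> 1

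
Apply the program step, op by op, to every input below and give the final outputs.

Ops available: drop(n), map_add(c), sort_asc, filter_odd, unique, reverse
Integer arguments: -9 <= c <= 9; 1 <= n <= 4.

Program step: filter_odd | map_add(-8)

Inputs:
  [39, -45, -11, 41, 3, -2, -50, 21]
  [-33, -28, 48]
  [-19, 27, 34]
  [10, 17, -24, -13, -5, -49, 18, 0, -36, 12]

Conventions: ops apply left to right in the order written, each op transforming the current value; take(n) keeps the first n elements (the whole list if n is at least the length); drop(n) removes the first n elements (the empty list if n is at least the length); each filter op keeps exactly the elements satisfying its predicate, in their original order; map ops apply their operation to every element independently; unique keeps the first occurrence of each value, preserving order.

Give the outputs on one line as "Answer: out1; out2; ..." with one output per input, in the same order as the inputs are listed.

[31, -53, -19, 33, -5, 13]; [-41]; [-27, 19]; [9, -21, -13, -57]

Execution, op by op:
  [39, -45, -11, 41, 3, -2, -50, 21] -> [39, -45, -11, 41, 3, 21] -> [31, -53, -19, 33, -5, 13]
  [-33, -28, 48] -> [-33] -> [-41]
  [-19, 27, 34] -> [-19, 27] -> [-27, 19]
  [10, 17, -24, -13, -5, -49, 18, 0, -36, 12] -> [17, -13, -5, -49] -> [9, -21, -13, -57]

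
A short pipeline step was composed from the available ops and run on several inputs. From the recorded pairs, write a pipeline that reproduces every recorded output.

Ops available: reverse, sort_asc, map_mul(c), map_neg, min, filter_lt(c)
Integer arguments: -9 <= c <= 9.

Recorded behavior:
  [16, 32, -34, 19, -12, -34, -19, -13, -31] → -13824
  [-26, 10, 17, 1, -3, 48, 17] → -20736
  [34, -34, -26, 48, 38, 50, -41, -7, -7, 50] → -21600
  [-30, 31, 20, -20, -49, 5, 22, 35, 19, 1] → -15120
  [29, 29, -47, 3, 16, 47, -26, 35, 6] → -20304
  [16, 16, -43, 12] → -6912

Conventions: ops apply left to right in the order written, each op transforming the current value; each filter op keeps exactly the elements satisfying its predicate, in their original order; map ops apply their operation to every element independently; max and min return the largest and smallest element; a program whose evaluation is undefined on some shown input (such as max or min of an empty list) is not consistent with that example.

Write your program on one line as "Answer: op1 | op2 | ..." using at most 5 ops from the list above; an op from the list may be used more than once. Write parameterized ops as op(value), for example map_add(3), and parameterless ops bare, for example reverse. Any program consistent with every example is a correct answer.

map_mul(9) | map_mul(-6) | map_mul(8) | min

Check, running the answer program on each example:
  [16, 32, -34, 19, -12, -34, -19, -13, -31] -> [144, 288, -306, 171, -108, -306, -171, -117, -279] -> [-864, -1728, 1836, -1026, 648, 1836, 1026, 702, 1674] -> [-6912, -13824, 14688, -8208, 5184, 14688, 8208, 5616, 13392] -> -13824
  [-26, 10, 17, 1, -3, 48, 17] -> [-234, 90, 153, 9, -27, 432, 153] -> [1404, -540, -918, -54, 162, -2592, -918] -> [11232, -4320, -7344, -432, 1296, -20736, -7344] -> -20736
  [34, -34, -26, 48, 38, 50, -41, -7, -7, 50] -> [306, -306, -234, 432, 342, 450, -369, -63, -63, 450] -> [-1836, 1836, 1404, -2592, -2052, -2700, 2214, 378, 378, -2700] -> [-14688, 14688, 11232, -20736, -16416, -21600, 17712, 3024, 3024, -21600] -> -21600
  [-30, 31, 20, -20, -49, 5, 22, 35, 19, 1] -> [-270, 279, 180, -180, -441, 45, 198, 315, 171, 9] -> [1620, -1674, -1080, 1080, 2646, -270, -1188, -1890, -1026, -54] -> [12960, -13392, -8640, 8640, 21168, -2160, -9504, -15120, -8208, -432] -> -15120
  [29, 29, -47, 3, 16, 47, -26, 35, 6] -> [261, 261, -423, 27, 144, 423, -234, 315, 54] -> [-1566, -1566, 2538, -162, -864, -2538, 1404, -1890, -324] -> [-12528, -12528, 20304, -1296, -6912, -20304, 11232, -15120, -2592] -> -20304
  [16, 16, -43, 12] -> [144, 144, -387, 108] -> [-864, -864, 2322, -648] -> [-6912, -6912, 18576, -5184] -> -6912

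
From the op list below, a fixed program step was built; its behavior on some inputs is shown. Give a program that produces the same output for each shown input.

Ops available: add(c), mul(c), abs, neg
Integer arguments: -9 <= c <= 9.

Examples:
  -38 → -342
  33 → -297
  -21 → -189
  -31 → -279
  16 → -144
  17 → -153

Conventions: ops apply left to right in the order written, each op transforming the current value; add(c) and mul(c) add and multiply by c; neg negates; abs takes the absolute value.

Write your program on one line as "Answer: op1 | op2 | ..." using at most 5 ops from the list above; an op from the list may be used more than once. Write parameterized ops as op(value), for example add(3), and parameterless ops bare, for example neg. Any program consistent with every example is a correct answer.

abs | neg | mul(-9) | neg

Check, running the answer program on each example:
  -38 -> 38 -> -38 -> 342 -> -342
  33 -> 33 -> -33 -> 297 -> -297
  -21 -> 21 -> -21 -> 189 -> -189
  -31 -> 31 -> -31 -> 279 -> -279
  16 -> 16 -> -16 -> 144 -> -144
  17 -> 17 -> -17 -> 153 -> -153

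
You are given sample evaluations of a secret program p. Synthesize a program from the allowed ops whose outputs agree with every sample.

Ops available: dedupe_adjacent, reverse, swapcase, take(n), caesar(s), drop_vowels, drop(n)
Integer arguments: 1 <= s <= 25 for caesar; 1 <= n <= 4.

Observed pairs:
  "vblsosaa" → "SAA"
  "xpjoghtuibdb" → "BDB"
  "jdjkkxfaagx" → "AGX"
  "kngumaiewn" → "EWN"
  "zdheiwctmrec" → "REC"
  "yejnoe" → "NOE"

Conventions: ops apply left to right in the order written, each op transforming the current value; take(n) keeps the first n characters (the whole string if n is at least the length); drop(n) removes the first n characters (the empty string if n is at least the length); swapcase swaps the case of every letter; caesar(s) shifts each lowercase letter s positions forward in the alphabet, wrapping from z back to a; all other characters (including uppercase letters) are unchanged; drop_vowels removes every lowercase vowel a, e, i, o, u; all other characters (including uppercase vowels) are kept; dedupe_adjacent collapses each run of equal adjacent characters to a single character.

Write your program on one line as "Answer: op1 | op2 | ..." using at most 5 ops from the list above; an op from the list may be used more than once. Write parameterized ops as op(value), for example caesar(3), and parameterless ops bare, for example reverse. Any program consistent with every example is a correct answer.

drop(1) | reverse | swapcase | take(3) | reverse

Check, running the answer program on each example:
  "vblsosaa" -> "blsosaa" -> "aasoslb" -> "AASOSLB" -> "AAS" -> "SAA"
  "xpjoghtuibdb" -> "pjoghtuibdb" -> "bdbiuthgojp" -> "BDBIUTHGOJP" -> "BDB" -> "BDB"
  "jdjkkxfaagx" -> "djkkxfaagx" -> "xgaafxkkjd" -> "XGAAFXKKJD" -> "XGA" -> "AGX"
  "kngumaiewn" -> "ngumaiewn" -> "nweiamugn" -> "NWEIAMUGN" -> "NWE" -> "EWN"
  "zdheiwctmrec" -> "dheiwctmrec" -> "cermtcwiehd" -> "CERMTCWIEHD" -> "CER" -> "REC"
  "yejnoe" -> "ejnoe" -> "eonje" -> "EONJE" -> "EON" -> "NOE"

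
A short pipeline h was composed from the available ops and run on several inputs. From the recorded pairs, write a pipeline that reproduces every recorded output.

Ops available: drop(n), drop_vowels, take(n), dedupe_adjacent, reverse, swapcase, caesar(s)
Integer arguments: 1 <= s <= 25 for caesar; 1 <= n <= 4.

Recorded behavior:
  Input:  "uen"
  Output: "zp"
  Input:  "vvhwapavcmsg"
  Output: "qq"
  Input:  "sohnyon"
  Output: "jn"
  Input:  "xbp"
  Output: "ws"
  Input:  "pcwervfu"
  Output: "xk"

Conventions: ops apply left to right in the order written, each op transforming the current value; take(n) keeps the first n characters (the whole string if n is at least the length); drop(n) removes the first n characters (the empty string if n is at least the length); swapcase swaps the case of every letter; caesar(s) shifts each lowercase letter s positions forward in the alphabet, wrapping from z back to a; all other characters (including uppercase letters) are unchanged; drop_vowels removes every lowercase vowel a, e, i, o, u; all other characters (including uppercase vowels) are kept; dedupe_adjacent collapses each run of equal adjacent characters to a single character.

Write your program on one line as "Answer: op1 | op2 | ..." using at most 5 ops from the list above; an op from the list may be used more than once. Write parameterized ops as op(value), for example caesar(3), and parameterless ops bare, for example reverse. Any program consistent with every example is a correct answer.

caesar(21) | take(2) | swapcase | reverse | swapcase

Check, running the answer program on each example:
  "uen" -> "pzi" -> "pz" -> "PZ" -> "ZP" -> "zp"
  "vvhwapavcmsg" -> "qqcrvkvqxhnb" -> "qq" -> "QQ" -> "QQ" -> "qq"
  "sohnyon" -> "njcitji" -> "nj" -> "NJ" -> "JN" -> "jn"
  "xbp" -> "swk" -> "sw" -> "SW" -> "WS" -> "ws"
  "pcwervfu" -> "kxrzmqap" -> "kx" -> "KX" -> "XK" -> "xk"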